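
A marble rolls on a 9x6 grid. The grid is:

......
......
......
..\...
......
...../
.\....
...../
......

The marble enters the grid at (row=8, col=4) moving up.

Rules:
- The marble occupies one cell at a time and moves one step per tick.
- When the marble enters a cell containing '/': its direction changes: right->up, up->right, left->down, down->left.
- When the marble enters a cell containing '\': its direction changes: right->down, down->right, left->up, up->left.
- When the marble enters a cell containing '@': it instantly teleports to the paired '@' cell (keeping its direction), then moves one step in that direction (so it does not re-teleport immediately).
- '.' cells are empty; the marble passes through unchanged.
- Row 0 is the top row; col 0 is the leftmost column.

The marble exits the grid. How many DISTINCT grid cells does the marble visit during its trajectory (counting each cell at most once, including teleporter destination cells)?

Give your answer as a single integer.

Step 1: enter (8,4), '.' pass, move up to (7,4)
Step 2: enter (7,4), '.' pass, move up to (6,4)
Step 3: enter (6,4), '.' pass, move up to (5,4)
Step 4: enter (5,4), '.' pass, move up to (4,4)
Step 5: enter (4,4), '.' pass, move up to (3,4)
Step 6: enter (3,4), '.' pass, move up to (2,4)
Step 7: enter (2,4), '.' pass, move up to (1,4)
Step 8: enter (1,4), '.' pass, move up to (0,4)
Step 9: enter (0,4), '.' pass, move up to (-1,4)
Step 10: at (-1,4) — EXIT via top edge, pos 4
Distinct cells visited: 9 (path length 9)

Answer: 9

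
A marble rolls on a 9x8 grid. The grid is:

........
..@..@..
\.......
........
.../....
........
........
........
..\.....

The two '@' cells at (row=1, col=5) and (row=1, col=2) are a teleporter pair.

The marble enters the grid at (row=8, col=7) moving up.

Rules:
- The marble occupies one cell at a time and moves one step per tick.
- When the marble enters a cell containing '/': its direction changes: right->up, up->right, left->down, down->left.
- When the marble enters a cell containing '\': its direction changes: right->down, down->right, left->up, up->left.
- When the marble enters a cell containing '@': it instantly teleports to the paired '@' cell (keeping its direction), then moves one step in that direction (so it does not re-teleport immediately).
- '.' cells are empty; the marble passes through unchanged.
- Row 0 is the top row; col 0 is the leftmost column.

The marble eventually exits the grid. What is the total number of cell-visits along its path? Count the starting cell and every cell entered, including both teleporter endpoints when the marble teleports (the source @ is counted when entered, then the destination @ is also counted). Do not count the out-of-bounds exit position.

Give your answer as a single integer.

Answer: 9

Derivation:
Step 1: enter (8,7), '.' pass, move up to (7,7)
Step 2: enter (7,7), '.' pass, move up to (6,7)
Step 3: enter (6,7), '.' pass, move up to (5,7)
Step 4: enter (5,7), '.' pass, move up to (4,7)
Step 5: enter (4,7), '.' pass, move up to (3,7)
Step 6: enter (3,7), '.' pass, move up to (2,7)
Step 7: enter (2,7), '.' pass, move up to (1,7)
Step 8: enter (1,7), '.' pass, move up to (0,7)
Step 9: enter (0,7), '.' pass, move up to (-1,7)
Step 10: at (-1,7) — EXIT via top edge, pos 7
Path length (cell visits): 9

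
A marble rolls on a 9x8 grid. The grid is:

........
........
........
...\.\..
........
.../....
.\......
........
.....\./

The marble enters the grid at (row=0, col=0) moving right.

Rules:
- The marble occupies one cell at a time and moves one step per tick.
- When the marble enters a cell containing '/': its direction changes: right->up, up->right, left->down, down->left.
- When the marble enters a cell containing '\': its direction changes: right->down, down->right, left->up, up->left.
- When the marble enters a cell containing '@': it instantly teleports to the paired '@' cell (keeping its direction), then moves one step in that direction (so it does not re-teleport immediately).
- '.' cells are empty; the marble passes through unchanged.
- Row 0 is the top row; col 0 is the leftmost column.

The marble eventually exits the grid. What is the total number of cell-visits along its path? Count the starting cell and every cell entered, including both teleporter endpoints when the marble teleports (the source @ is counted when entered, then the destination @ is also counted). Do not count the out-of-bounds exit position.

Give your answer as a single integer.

Answer: 8

Derivation:
Step 1: enter (0,0), '.' pass, move right to (0,1)
Step 2: enter (0,1), '.' pass, move right to (0,2)
Step 3: enter (0,2), '.' pass, move right to (0,3)
Step 4: enter (0,3), '.' pass, move right to (0,4)
Step 5: enter (0,4), '.' pass, move right to (0,5)
Step 6: enter (0,5), '.' pass, move right to (0,6)
Step 7: enter (0,6), '.' pass, move right to (0,7)
Step 8: enter (0,7), '.' pass, move right to (0,8)
Step 9: at (0,8) — EXIT via right edge, pos 0
Path length (cell visits): 8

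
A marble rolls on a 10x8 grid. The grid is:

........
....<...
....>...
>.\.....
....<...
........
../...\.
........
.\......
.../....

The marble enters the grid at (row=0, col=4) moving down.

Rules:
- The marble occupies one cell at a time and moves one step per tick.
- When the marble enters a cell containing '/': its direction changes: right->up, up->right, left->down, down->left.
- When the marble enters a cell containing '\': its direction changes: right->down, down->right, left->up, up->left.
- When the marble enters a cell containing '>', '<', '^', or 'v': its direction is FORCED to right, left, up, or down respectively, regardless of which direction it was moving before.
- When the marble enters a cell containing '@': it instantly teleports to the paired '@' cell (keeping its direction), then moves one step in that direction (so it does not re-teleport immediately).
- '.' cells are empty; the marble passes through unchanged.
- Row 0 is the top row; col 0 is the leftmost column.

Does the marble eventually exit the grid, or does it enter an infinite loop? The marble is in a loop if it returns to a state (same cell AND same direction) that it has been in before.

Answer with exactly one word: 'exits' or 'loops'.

Answer: exits

Derivation:
Step 1: enter (0,4), '.' pass, move down to (1,4)
Step 2: enter (1,4), '<' forces down->left, move left to (1,3)
Step 3: enter (1,3), '.' pass, move left to (1,2)
Step 4: enter (1,2), '.' pass, move left to (1,1)
Step 5: enter (1,1), '.' pass, move left to (1,0)
Step 6: enter (1,0), '.' pass, move left to (1,-1)
Step 7: at (1,-1) — EXIT via left edge, pos 1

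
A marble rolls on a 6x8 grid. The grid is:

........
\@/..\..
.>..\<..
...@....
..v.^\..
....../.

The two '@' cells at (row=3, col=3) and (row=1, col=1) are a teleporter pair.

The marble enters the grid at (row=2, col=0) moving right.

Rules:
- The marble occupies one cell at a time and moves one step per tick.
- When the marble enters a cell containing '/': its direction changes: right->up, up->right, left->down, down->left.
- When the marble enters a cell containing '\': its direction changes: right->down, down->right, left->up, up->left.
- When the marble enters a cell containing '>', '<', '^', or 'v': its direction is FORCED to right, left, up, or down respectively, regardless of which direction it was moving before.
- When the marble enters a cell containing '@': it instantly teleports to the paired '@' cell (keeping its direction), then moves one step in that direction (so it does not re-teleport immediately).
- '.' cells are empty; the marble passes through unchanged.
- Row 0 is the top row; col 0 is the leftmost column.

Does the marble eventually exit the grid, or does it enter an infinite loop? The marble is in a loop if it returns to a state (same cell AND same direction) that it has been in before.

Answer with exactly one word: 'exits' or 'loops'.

Answer: loops

Derivation:
Step 1: enter (2,0), '.' pass, move right to (2,1)
Step 2: enter (2,1), '>' forces right->right, move right to (2,2)
Step 3: enter (2,2), '.' pass, move right to (2,3)
Step 4: enter (2,3), '.' pass, move right to (2,4)
Step 5: enter (2,4), '\' deflects right->down, move down to (3,4)
Step 6: enter (3,4), '.' pass, move down to (4,4)
Step 7: enter (4,4), '^' forces down->up, move up to (3,4)
Step 8: enter (3,4), '.' pass, move up to (2,4)
Step 9: enter (2,4), '\' deflects up->left, move left to (2,3)
Step 10: enter (2,3), '.' pass, move left to (2,2)
Step 11: enter (2,2), '.' pass, move left to (2,1)
Step 12: enter (2,1), '>' forces left->right, move right to (2,2)
Step 13: at (2,2) dir=right — LOOP DETECTED (seen before)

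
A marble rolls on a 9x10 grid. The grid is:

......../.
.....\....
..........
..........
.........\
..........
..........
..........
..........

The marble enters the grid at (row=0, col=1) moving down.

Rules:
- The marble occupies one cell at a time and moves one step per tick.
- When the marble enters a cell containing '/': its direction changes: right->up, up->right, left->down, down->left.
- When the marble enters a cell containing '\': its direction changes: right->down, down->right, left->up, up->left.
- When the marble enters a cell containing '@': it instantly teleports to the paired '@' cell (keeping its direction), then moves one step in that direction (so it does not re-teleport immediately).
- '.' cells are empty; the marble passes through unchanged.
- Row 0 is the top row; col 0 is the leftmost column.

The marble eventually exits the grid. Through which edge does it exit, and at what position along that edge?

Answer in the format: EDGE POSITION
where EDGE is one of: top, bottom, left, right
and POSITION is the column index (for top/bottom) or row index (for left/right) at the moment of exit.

Step 1: enter (0,1), '.' pass, move down to (1,1)
Step 2: enter (1,1), '.' pass, move down to (2,1)
Step 3: enter (2,1), '.' pass, move down to (3,1)
Step 4: enter (3,1), '.' pass, move down to (4,1)
Step 5: enter (4,1), '.' pass, move down to (5,1)
Step 6: enter (5,1), '.' pass, move down to (6,1)
Step 7: enter (6,1), '.' pass, move down to (7,1)
Step 8: enter (7,1), '.' pass, move down to (8,1)
Step 9: enter (8,1), '.' pass, move down to (9,1)
Step 10: at (9,1) — EXIT via bottom edge, pos 1

Answer: bottom 1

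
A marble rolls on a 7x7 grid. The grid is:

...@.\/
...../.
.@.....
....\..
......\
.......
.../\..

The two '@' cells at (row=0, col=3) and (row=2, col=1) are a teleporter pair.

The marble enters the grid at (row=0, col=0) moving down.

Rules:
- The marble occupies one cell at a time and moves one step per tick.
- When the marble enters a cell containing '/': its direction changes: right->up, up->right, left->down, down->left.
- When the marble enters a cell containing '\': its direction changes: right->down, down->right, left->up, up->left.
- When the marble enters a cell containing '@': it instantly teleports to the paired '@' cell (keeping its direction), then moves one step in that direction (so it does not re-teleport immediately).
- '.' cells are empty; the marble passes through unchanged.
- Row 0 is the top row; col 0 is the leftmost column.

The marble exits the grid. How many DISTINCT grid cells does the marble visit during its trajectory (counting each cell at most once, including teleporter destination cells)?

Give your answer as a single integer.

Step 1: enter (0,0), '.' pass, move down to (1,0)
Step 2: enter (1,0), '.' pass, move down to (2,0)
Step 3: enter (2,0), '.' pass, move down to (3,0)
Step 4: enter (3,0), '.' pass, move down to (4,0)
Step 5: enter (4,0), '.' pass, move down to (5,0)
Step 6: enter (5,0), '.' pass, move down to (6,0)
Step 7: enter (6,0), '.' pass, move down to (7,0)
Step 8: at (7,0) — EXIT via bottom edge, pos 0
Distinct cells visited: 7 (path length 7)

Answer: 7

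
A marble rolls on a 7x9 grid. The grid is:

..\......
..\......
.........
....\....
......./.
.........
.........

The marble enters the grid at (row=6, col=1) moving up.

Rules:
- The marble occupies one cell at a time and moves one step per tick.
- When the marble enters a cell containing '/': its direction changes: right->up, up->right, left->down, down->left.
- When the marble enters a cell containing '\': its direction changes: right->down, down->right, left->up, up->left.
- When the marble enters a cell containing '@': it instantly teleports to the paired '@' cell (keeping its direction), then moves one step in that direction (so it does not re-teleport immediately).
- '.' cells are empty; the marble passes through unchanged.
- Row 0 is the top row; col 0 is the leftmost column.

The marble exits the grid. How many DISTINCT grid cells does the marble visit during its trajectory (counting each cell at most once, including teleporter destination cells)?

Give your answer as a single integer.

Step 1: enter (6,1), '.' pass, move up to (5,1)
Step 2: enter (5,1), '.' pass, move up to (4,1)
Step 3: enter (4,1), '.' pass, move up to (3,1)
Step 4: enter (3,1), '.' pass, move up to (2,1)
Step 5: enter (2,1), '.' pass, move up to (1,1)
Step 6: enter (1,1), '.' pass, move up to (0,1)
Step 7: enter (0,1), '.' pass, move up to (-1,1)
Step 8: at (-1,1) — EXIT via top edge, pos 1
Distinct cells visited: 7 (path length 7)

Answer: 7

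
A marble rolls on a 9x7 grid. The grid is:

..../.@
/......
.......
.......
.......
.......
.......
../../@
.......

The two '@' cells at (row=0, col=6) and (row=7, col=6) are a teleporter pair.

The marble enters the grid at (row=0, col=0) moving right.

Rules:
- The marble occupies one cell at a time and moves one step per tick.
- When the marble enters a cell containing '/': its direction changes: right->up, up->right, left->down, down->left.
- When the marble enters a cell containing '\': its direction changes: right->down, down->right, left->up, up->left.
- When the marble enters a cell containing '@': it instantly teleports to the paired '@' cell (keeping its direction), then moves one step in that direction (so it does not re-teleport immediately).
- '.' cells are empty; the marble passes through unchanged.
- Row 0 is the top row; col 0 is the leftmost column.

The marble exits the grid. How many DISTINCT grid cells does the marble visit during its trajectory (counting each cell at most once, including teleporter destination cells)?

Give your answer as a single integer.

Step 1: enter (0,0), '.' pass, move right to (0,1)
Step 2: enter (0,1), '.' pass, move right to (0,2)
Step 3: enter (0,2), '.' pass, move right to (0,3)
Step 4: enter (0,3), '.' pass, move right to (0,4)
Step 5: enter (0,4), '/' deflects right->up, move up to (-1,4)
Step 6: at (-1,4) — EXIT via top edge, pos 4
Distinct cells visited: 5 (path length 5)

Answer: 5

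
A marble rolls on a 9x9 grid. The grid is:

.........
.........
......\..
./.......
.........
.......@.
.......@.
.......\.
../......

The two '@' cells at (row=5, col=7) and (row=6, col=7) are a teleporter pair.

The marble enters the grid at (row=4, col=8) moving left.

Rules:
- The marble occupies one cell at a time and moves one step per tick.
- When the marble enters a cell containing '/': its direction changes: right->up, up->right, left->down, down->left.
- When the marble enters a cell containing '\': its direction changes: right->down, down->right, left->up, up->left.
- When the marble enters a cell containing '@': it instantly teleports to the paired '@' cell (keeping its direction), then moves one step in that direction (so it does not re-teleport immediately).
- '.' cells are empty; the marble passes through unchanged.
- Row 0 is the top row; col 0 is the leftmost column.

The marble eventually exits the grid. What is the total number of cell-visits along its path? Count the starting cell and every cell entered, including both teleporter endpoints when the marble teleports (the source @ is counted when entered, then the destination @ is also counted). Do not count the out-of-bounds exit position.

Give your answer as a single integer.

Step 1: enter (4,8), '.' pass, move left to (4,7)
Step 2: enter (4,7), '.' pass, move left to (4,6)
Step 3: enter (4,6), '.' pass, move left to (4,5)
Step 4: enter (4,5), '.' pass, move left to (4,4)
Step 5: enter (4,4), '.' pass, move left to (4,3)
Step 6: enter (4,3), '.' pass, move left to (4,2)
Step 7: enter (4,2), '.' pass, move left to (4,1)
Step 8: enter (4,1), '.' pass, move left to (4,0)
Step 9: enter (4,0), '.' pass, move left to (4,-1)
Step 10: at (4,-1) — EXIT via left edge, pos 4
Path length (cell visits): 9

Answer: 9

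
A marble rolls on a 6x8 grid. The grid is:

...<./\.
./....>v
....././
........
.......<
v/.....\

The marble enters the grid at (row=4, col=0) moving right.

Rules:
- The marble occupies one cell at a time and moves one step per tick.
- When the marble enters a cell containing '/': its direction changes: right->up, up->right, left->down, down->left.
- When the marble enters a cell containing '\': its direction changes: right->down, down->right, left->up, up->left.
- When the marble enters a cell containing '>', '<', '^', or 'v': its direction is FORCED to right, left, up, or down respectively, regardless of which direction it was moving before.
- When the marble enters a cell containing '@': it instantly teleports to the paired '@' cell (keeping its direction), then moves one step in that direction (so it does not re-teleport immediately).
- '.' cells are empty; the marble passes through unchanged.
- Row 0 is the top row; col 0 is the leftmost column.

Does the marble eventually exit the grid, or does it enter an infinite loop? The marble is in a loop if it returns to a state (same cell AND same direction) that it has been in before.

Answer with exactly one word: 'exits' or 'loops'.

Step 1: enter (4,0), '.' pass, move right to (4,1)
Step 2: enter (4,1), '.' pass, move right to (4,2)
Step 3: enter (4,2), '.' pass, move right to (4,3)
Step 4: enter (4,3), '.' pass, move right to (4,4)
Step 5: enter (4,4), '.' pass, move right to (4,5)
Step 6: enter (4,5), '.' pass, move right to (4,6)
Step 7: enter (4,6), '.' pass, move right to (4,7)
Step 8: enter (4,7), '<' forces right->left, move left to (4,6)
Step 9: enter (4,6), '.' pass, move left to (4,5)
Step 10: enter (4,5), '.' pass, move left to (4,4)
Step 11: enter (4,4), '.' pass, move left to (4,3)
Step 12: enter (4,3), '.' pass, move left to (4,2)
Step 13: enter (4,2), '.' pass, move left to (4,1)
Step 14: enter (4,1), '.' pass, move left to (4,0)
Step 15: enter (4,0), '.' pass, move left to (4,-1)
Step 16: at (4,-1) — EXIT via left edge, pos 4

Answer: exits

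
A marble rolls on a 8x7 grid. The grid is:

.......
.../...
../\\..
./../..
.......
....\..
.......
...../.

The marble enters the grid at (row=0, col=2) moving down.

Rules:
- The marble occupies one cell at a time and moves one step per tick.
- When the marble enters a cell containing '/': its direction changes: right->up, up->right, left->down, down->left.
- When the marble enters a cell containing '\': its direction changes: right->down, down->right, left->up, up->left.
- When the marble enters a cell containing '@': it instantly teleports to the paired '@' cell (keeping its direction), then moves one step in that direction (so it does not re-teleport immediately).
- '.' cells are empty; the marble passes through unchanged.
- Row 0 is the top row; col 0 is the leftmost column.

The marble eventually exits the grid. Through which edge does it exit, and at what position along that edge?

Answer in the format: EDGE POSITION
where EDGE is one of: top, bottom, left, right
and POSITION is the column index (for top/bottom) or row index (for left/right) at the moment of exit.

Answer: left 2

Derivation:
Step 1: enter (0,2), '.' pass, move down to (1,2)
Step 2: enter (1,2), '.' pass, move down to (2,2)
Step 3: enter (2,2), '/' deflects down->left, move left to (2,1)
Step 4: enter (2,1), '.' pass, move left to (2,0)
Step 5: enter (2,0), '.' pass, move left to (2,-1)
Step 6: at (2,-1) — EXIT via left edge, pos 2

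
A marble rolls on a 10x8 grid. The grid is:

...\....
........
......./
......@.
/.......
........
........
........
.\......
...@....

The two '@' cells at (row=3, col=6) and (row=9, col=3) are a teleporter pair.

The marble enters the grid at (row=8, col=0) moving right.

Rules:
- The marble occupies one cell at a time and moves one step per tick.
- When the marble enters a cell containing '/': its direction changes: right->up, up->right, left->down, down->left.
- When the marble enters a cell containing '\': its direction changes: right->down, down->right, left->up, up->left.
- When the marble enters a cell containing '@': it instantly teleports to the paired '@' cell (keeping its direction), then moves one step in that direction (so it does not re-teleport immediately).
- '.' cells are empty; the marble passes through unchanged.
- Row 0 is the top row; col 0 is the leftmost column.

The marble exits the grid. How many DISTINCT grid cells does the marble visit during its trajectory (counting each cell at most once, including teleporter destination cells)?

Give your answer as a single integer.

Step 1: enter (8,0), '.' pass, move right to (8,1)
Step 2: enter (8,1), '\' deflects right->down, move down to (9,1)
Step 3: enter (9,1), '.' pass, move down to (10,1)
Step 4: at (10,1) — EXIT via bottom edge, pos 1
Distinct cells visited: 3 (path length 3)

Answer: 3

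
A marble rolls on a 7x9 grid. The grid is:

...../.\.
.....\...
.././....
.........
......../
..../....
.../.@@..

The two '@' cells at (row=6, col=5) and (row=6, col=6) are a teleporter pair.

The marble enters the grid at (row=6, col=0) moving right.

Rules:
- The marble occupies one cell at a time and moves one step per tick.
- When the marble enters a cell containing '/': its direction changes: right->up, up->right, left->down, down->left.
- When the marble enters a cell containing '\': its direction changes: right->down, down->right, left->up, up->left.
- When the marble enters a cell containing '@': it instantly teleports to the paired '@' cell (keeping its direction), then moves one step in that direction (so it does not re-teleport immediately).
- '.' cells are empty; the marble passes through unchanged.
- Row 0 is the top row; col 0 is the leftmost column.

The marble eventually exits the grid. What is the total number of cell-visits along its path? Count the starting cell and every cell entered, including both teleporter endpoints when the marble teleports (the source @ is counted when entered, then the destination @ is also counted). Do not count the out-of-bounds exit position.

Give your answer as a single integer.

Step 1: enter (6,0), '.' pass, move right to (6,1)
Step 2: enter (6,1), '.' pass, move right to (6,2)
Step 3: enter (6,2), '.' pass, move right to (6,3)
Step 4: enter (6,3), '/' deflects right->up, move up to (5,3)
Step 5: enter (5,3), '.' pass, move up to (4,3)
Step 6: enter (4,3), '.' pass, move up to (3,3)
Step 7: enter (3,3), '.' pass, move up to (2,3)
Step 8: enter (2,3), '.' pass, move up to (1,3)
Step 9: enter (1,3), '.' pass, move up to (0,3)
Step 10: enter (0,3), '.' pass, move up to (-1,3)
Step 11: at (-1,3) — EXIT via top edge, pos 3
Path length (cell visits): 10

Answer: 10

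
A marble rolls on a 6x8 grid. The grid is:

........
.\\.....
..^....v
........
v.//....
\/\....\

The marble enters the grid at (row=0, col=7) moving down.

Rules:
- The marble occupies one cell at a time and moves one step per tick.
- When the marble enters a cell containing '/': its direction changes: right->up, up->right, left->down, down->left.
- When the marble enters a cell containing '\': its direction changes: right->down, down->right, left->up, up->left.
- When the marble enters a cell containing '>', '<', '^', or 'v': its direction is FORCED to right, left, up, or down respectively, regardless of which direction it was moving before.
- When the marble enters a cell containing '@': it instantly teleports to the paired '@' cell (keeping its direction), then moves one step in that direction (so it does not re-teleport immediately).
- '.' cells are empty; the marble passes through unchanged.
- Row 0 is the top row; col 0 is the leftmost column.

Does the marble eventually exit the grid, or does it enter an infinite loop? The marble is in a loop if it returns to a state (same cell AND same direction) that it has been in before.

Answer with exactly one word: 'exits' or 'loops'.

Step 1: enter (0,7), '.' pass, move down to (1,7)
Step 2: enter (1,7), '.' pass, move down to (2,7)
Step 3: enter (2,7), 'v' forces down->down, move down to (3,7)
Step 4: enter (3,7), '.' pass, move down to (4,7)
Step 5: enter (4,7), '.' pass, move down to (5,7)
Step 6: enter (5,7), '\' deflects down->right, move right to (5,8)
Step 7: at (5,8) — EXIT via right edge, pos 5

Answer: exits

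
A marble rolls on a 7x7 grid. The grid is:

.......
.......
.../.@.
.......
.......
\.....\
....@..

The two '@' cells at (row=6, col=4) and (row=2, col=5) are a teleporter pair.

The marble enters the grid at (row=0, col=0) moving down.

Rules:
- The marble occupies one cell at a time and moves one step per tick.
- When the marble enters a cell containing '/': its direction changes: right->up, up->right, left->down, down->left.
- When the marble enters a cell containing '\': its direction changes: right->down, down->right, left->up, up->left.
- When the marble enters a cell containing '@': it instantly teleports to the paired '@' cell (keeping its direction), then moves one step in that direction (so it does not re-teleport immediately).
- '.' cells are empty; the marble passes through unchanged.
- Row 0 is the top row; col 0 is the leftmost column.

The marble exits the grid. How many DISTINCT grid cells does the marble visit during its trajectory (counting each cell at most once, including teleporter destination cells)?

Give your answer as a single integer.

Answer: 13

Derivation:
Step 1: enter (0,0), '.' pass, move down to (1,0)
Step 2: enter (1,0), '.' pass, move down to (2,0)
Step 3: enter (2,0), '.' pass, move down to (3,0)
Step 4: enter (3,0), '.' pass, move down to (4,0)
Step 5: enter (4,0), '.' pass, move down to (5,0)
Step 6: enter (5,0), '\' deflects down->right, move right to (5,1)
Step 7: enter (5,1), '.' pass, move right to (5,2)
Step 8: enter (5,2), '.' pass, move right to (5,3)
Step 9: enter (5,3), '.' pass, move right to (5,4)
Step 10: enter (5,4), '.' pass, move right to (5,5)
Step 11: enter (5,5), '.' pass, move right to (5,6)
Step 12: enter (5,6), '\' deflects right->down, move down to (6,6)
Step 13: enter (6,6), '.' pass, move down to (7,6)
Step 14: at (7,6) — EXIT via bottom edge, pos 6
Distinct cells visited: 13 (path length 13)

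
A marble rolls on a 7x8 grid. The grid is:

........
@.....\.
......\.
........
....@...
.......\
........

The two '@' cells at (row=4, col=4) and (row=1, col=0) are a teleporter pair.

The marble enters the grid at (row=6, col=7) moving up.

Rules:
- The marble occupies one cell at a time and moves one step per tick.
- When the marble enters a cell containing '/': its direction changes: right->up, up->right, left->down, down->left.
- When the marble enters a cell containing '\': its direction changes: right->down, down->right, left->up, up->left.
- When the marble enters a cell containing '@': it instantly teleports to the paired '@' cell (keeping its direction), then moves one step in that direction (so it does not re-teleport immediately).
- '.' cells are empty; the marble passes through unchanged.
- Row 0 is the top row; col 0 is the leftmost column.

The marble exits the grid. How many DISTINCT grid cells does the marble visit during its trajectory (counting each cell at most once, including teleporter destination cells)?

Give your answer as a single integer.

Answer: 9

Derivation:
Step 1: enter (6,7), '.' pass, move up to (5,7)
Step 2: enter (5,7), '\' deflects up->left, move left to (5,6)
Step 3: enter (5,6), '.' pass, move left to (5,5)
Step 4: enter (5,5), '.' pass, move left to (5,4)
Step 5: enter (5,4), '.' pass, move left to (5,3)
Step 6: enter (5,3), '.' pass, move left to (5,2)
Step 7: enter (5,2), '.' pass, move left to (5,1)
Step 8: enter (5,1), '.' pass, move left to (5,0)
Step 9: enter (5,0), '.' pass, move left to (5,-1)
Step 10: at (5,-1) — EXIT via left edge, pos 5
Distinct cells visited: 9 (path length 9)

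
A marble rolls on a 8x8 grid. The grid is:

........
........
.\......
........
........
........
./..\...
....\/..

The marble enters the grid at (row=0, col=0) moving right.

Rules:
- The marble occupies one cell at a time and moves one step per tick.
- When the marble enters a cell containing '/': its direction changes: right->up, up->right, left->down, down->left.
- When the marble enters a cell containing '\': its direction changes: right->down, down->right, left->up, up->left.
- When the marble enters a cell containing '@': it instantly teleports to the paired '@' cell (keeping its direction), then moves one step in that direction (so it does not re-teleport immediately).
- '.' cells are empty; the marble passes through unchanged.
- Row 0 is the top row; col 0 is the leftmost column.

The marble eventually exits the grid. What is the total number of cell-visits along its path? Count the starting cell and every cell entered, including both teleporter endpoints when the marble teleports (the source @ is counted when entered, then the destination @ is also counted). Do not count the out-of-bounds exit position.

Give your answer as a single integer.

Step 1: enter (0,0), '.' pass, move right to (0,1)
Step 2: enter (0,1), '.' pass, move right to (0,2)
Step 3: enter (0,2), '.' pass, move right to (0,3)
Step 4: enter (0,3), '.' pass, move right to (0,4)
Step 5: enter (0,4), '.' pass, move right to (0,5)
Step 6: enter (0,5), '.' pass, move right to (0,6)
Step 7: enter (0,6), '.' pass, move right to (0,7)
Step 8: enter (0,7), '.' pass, move right to (0,8)
Step 9: at (0,8) — EXIT via right edge, pos 0
Path length (cell visits): 8

Answer: 8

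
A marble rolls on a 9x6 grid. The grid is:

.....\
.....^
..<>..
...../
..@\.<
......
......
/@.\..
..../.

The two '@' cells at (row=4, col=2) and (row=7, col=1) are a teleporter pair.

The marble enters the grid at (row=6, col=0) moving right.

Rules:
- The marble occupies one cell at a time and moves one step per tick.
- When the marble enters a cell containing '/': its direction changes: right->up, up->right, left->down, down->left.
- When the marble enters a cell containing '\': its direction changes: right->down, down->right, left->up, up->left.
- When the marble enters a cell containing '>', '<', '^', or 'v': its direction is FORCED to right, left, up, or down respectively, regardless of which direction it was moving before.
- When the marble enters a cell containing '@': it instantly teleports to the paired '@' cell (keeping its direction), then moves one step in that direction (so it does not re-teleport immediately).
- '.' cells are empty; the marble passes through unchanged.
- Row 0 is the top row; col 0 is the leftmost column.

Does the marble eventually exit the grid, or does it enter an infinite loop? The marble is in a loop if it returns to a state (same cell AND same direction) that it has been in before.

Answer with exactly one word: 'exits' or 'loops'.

Answer: exits

Derivation:
Step 1: enter (6,0), '.' pass, move right to (6,1)
Step 2: enter (6,1), '.' pass, move right to (6,2)
Step 3: enter (6,2), '.' pass, move right to (6,3)
Step 4: enter (6,3), '.' pass, move right to (6,4)
Step 5: enter (6,4), '.' pass, move right to (6,5)
Step 6: enter (6,5), '.' pass, move right to (6,6)
Step 7: at (6,6) — EXIT via right edge, pos 6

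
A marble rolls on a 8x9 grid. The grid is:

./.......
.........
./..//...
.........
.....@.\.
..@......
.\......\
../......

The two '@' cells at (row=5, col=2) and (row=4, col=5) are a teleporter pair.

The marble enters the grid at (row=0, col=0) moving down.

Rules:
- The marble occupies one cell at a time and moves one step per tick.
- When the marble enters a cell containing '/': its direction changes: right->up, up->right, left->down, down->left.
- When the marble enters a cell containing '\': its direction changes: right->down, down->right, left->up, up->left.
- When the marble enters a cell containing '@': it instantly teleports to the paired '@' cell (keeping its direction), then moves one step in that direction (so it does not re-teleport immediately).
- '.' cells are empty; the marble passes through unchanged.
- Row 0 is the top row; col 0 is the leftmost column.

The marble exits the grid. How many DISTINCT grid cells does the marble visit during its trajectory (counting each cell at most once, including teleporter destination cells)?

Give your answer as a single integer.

Step 1: enter (0,0), '.' pass, move down to (1,0)
Step 2: enter (1,0), '.' pass, move down to (2,0)
Step 3: enter (2,0), '.' pass, move down to (3,0)
Step 4: enter (3,0), '.' pass, move down to (4,0)
Step 5: enter (4,0), '.' pass, move down to (5,0)
Step 6: enter (5,0), '.' pass, move down to (6,0)
Step 7: enter (6,0), '.' pass, move down to (7,0)
Step 8: enter (7,0), '.' pass, move down to (8,0)
Step 9: at (8,0) — EXIT via bottom edge, pos 0
Distinct cells visited: 8 (path length 8)

Answer: 8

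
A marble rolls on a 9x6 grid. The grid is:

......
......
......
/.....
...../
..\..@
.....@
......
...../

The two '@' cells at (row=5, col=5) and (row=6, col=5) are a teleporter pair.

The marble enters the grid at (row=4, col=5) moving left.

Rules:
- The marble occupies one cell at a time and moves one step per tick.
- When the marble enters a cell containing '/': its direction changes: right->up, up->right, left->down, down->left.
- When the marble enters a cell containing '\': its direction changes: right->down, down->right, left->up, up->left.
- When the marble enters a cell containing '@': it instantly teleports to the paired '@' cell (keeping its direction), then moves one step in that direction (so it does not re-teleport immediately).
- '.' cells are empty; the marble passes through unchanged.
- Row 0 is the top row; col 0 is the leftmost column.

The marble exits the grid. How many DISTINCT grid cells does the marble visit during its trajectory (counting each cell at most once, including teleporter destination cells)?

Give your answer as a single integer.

Step 1: enter (4,5), '/' deflects left->down, move down to (5,5)
Step 2: enter (5,5), '@' teleport (5,5)->(6,5), also enter (6,5), move down to (7,5)
Step 3: enter (7,5), '.' pass, move down to (8,5)
Step 4: enter (8,5), '/' deflects down->left, move left to (8,4)
Step 5: enter (8,4), '.' pass, move left to (8,3)
Step 6: enter (8,3), '.' pass, move left to (8,2)
Step 7: enter (8,2), '.' pass, move left to (8,1)
Step 8: enter (8,1), '.' pass, move left to (8,0)
Step 9: enter (8,0), '.' pass, move left to (8,-1)
Step 10: at (8,-1) — EXIT via left edge, pos 8
Distinct cells visited: 10 (path length 10)

Answer: 10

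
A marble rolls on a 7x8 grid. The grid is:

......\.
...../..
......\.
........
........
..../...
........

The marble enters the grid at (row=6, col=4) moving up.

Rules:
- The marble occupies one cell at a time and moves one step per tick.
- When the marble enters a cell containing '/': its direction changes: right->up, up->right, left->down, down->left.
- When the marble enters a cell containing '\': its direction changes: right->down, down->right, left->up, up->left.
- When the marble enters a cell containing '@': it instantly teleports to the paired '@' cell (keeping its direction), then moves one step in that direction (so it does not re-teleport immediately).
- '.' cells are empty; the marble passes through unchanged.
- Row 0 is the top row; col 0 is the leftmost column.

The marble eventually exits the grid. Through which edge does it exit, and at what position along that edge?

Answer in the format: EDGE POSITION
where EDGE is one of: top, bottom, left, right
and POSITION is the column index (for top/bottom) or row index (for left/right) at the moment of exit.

Answer: right 5

Derivation:
Step 1: enter (6,4), '.' pass, move up to (5,4)
Step 2: enter (5,4), '/' deflects up->right, move right to (5,5)
Step 3: enter (5,5), '.' pass, move right to (5,6)
Step 4: enter (5,6), '.' pass, move right to (5,7)
Step 5: enter (5,7), '.' pass, move right to (5,8)
Step 6: at (5,8) — EXIT via right edge, pos 5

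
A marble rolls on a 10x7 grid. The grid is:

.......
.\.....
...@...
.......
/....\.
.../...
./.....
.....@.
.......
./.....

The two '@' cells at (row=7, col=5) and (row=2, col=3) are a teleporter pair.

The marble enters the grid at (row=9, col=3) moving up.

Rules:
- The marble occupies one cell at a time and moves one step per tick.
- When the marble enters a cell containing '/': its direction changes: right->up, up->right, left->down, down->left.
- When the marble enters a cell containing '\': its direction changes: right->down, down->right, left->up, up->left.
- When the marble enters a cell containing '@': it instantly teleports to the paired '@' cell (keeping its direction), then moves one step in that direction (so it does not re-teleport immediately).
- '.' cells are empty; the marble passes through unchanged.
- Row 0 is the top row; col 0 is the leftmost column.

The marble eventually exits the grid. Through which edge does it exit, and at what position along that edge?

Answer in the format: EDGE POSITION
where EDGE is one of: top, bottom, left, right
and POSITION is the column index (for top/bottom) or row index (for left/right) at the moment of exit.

Answer: right 5

Derivation:
Step 1: enter (9,3), '.' pass, move up to (8,3)
Step 2: enter (8,3), '.' pass, move up to (7,3)
Step 3: enter (7,3), '.' pass, move up to (6,3)
Step 4: enter (6,3), '.' pass, move up to (5,3)
Step 5: enter (5,3), '/' deflects up->right, move right to (5,4)
Step 6: enter (5,4), '.' pass, move right to (5,5)
Step 7: enter (5,5), '.' pass, move right to (5,6)
Step 8: enter (5,6), '.' pass, move right to (5,7)
Step 9: at (5,7) — EXIT via right edge, pos 5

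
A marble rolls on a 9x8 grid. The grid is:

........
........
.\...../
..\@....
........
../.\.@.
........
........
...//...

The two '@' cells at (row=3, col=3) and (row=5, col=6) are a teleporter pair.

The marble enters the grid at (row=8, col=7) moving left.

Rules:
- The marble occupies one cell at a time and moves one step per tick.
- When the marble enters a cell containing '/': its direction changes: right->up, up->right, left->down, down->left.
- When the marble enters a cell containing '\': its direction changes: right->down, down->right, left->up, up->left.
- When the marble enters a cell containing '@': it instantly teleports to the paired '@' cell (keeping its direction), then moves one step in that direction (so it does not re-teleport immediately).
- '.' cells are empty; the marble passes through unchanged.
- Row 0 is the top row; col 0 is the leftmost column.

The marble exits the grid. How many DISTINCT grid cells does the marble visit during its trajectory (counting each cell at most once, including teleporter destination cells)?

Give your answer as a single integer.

Answer: 4

Derivation:
Step 1: enter (8,7), '.' pass, move left to (8,6)
Step 2: enter (8,6), '.' pass, move left to (8,5)
Step 3: enter (8,5), '.' pass, move left to (8,4)
Step 4: enter (8,4), '/' deflects left->down, move down to (9,4)
Step 5: at (9,4) — EXIT via bottom edge, pos 4
Distinct cells visited: 4 (path length 4)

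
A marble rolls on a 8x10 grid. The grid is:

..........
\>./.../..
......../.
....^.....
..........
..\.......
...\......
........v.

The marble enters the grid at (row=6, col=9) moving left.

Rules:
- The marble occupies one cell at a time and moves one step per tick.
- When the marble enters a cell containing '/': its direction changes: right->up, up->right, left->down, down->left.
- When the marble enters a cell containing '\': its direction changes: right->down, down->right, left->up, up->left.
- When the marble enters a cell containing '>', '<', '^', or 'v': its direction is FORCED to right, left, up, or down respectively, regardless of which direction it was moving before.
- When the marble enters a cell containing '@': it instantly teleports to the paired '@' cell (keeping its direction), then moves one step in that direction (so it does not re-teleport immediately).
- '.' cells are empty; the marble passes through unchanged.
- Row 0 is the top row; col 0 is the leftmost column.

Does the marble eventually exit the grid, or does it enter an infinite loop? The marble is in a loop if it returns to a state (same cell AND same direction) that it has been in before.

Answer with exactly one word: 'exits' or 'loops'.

Step 1: enter (6,9), '.' pass, move left to (6,8)
Step 2: enter (6,8), '.' pass, move left to (6,7)
Step 3: enter (6,7), '.' pass, move left to (6,6)
Step 4: enter (6,6), '.' pass, move left to (6,5)
Step 5: enter (6,5), '.' pass, move left to (6,4)
Step 6: enter (6,4), '.' pass, move left to (6,3)
Step 7: enter (6,3), '\' deflects left->up, move up to (5,3)
Step 8: enter (5,3), '.' pass, move up to (4,3)
Step 9: enter (4,3), '.' pass, move up to (3,3)
Step 10: enter (3,3), '.' pass, move up to (2,3)
Step 11: enter (2,3), '.' pass, move up to (1,3)
Step 12: enter (1,3), '/' deflects up->right, move right to (1,4)
Step 13: enter (1,4), '.' pass, move right to (1,5)
Step 14: enter (1,5), '.' pass, move right to (1,6)
Step 15: enter (1,6), '.' pass, move right to (1,7)
Step 16: enter (1,7), '/' deflects right->up, move up to (0,7)
Step 17: enter (0,7), '.' pass, move up to (-1,7)
Step 18: at (-1,7) — EXIT via top edge, pos 7

Answer: exits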